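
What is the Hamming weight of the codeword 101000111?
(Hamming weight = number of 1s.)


Counting 1s in 101000111

5


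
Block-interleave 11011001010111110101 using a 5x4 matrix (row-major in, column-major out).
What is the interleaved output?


Matrix:
  1101
  1001
  0101
  1111
  0101
Read columns: 11010101110001011111

11010101110001011111


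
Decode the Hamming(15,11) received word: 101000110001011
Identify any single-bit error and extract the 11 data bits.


Syndrome = 0: no error detected

Data: 10010001011 (no errors)


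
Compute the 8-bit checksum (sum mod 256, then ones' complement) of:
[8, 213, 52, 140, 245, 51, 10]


Sum = 719 mod 256 = 207
Complement = 48

48


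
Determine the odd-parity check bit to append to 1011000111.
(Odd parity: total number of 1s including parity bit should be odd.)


Number of 1s in data: 6
Parity bit: 1

1


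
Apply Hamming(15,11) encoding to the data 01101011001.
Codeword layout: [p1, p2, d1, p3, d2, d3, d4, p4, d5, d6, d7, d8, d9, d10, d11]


Parity bits: p1=0, p2=1, p3=0, p4=0

010011001011001


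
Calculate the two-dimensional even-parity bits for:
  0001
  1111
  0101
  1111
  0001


Row parities: 10001
Column parities: 0101

Row P: 10001, Col P: 0101, Corner: 0


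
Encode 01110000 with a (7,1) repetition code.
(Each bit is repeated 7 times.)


Each bit -> 7 copies

00000001111111111111111111110000000000000000000000000000


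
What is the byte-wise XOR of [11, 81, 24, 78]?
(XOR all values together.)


XOR chain: 11 ^ 81 ^ 24 ^ 78 = 12

12


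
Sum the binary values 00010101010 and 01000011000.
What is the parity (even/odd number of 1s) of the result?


00010101010 = 170
01000011000 = 536
Sum = 706 = 1011000010
1s count = 4

even parity (4 ones in 1011000010)


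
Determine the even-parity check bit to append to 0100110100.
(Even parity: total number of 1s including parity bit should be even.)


Number of 1s in data: 4
Parity bit: 0

0


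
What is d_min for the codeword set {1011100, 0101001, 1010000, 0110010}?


Comparing all pairs, minimum distance: 2
Can detect 1 errors, correct 0 errors

2


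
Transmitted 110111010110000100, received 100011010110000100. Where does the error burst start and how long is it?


XOR: 010100000000000000

Burst at position 1, length 3


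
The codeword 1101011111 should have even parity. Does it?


Number of 1s: 8

Yes, parity is correct (8 ones)


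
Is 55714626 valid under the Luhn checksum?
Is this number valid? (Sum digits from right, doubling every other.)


Luhn sum = 36
36 mod 10 = 6

Invalid (Luhn sum mod 10 = 6)


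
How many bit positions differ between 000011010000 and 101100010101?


XOR: 101111000101
Count of 1s: 7

7


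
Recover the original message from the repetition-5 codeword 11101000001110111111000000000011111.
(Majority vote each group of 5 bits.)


Groups: 11101, 00000, 11101, 11111, 00000, 00000, 11111
Majority votes: 1011001

1011001


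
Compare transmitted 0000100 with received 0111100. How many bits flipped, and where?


XOR: 0111000

3 error(s) at position(s): 1, 2, 3


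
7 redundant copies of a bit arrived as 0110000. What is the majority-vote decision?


Ones: 2 out of 7
Threshold: 4

0 (2/7 voted 1)


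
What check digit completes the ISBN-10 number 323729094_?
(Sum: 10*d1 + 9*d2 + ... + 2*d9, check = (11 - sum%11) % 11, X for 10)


Weighted sum: 213
213 mod 11 = 4

Check digit: 7


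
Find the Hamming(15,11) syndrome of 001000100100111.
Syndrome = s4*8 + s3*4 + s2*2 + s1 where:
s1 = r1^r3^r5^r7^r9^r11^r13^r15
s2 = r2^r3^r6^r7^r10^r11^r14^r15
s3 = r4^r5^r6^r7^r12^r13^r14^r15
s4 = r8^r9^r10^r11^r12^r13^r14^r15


s1=0, s2=1, s3=0, s4=0

Syndrome = 2 (error at position 2)


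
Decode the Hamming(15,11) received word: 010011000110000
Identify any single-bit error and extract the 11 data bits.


Syndrome = 0: no error detected

Data: 01100110000 (no errors)


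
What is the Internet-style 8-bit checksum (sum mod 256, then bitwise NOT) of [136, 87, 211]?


Sum = 434 mod 256 = 178
Complement = 77

77


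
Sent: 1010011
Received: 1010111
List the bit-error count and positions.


XOR: 0000100

1 error(s) at position(s): 4


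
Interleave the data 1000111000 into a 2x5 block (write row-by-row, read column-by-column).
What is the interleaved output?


Matrix:
  10001
  11000
Read columns: 1101000010

1101000010


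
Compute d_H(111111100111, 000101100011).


XOR: 111010000100
Count of 1s: 5

5


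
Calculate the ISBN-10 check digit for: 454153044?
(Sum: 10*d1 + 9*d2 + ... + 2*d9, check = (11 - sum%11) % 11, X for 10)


Weighted sum: 189
189 mod 11 = 2

Check digit: 9


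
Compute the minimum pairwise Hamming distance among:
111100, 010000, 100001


Comparing all pairs, minimum distance: 3
Can detect 2 errors, correct 1 errors

3


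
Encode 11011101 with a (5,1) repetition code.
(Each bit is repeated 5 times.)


Each bit -> 5 copies

1111111111000001111111111111110000011111


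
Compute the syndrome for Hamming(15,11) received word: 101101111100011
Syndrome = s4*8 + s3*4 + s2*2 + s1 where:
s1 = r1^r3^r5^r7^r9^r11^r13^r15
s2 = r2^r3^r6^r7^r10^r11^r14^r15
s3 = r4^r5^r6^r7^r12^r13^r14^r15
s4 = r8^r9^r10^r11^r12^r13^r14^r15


s1=1, s2=0, s3=1, s4=1

Syndrome = 13 (error at position 13)


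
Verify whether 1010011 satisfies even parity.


Number of 1s: 4

Yes, parity is correct (4 ones)


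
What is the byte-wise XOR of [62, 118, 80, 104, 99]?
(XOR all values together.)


XOR chain: 62 ^ 118 ^ 80 ^ 104 ^ 99 = 19

19


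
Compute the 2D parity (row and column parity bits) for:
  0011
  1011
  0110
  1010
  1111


Row parities: 01000
Column parities: 1011

Row P: 01000, Col P: 1011, Corner: 1


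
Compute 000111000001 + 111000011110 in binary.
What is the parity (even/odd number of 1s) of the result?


000111000001 = 449
111000011110 = 3614
Sum = 4063 = 111111011111
1s count = 11

odd parity (11 ones in 111111011111)


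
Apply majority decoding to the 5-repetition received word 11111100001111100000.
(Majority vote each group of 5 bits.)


Groups: 11111, 10000, 11111, 00000
Majority votes: 1010

1010


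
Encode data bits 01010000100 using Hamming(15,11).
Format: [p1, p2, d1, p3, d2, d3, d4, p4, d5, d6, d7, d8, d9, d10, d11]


Parity bits: p1=1, p2=1, p3=1, p4=1

110110110000100


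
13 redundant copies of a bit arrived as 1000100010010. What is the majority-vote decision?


Ones: 4 out of 13
Threshold: 7

0 (4/13 voted 1)


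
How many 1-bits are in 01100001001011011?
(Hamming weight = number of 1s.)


Counting 1s in 01100001001011011

8


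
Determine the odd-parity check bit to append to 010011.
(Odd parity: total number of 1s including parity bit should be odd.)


Number of 1s in data: 3
Parity bit: 0

0


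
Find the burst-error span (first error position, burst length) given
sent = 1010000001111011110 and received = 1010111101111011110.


XOR: 0000111100000000000

Burst at position 4, length 4


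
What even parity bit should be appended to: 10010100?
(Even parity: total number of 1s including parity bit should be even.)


Number of 1s in data: 3
Parity bit: 1

1


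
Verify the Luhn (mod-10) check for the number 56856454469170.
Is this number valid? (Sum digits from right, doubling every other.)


Luhn sum = 60
60 mod 10 = 0

Valid (Luhn sum mod 10 = 0)


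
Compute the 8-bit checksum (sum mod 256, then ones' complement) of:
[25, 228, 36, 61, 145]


Sum = 495 mod 256 = 239
Complement = 16

16


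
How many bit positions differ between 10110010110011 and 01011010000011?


XOR: 11101000110000
Count of 1s: 6

6


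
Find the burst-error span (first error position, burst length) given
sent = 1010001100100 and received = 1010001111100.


XOR: 0000000011000

Burst at position 8, length 2


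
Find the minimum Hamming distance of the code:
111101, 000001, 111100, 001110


Comparing all pairs, minimum distance: 1
Can detect 0 errors, correct 0 errors

1


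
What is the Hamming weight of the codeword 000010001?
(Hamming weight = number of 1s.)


Counting 1s in 000010001

2


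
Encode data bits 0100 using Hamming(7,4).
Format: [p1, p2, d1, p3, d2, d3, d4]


Parity bits: p1=1, p2=0, p3=1

1001100


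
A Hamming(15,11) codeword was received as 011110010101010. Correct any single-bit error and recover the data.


Syndrome = 0: no error detected

Data: 11000101010 (no errors)


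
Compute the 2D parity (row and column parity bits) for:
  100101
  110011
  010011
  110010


Row parities: 1011
Column parities: 110111

Row P: 1011, Col P: 110111, Corner: 1


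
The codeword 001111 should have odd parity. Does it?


Number of 1s: 4

No, parity error (4 ones)


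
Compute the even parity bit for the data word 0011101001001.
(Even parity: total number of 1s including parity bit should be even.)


Number of 1s in data: 6
Parity bit: 0

0


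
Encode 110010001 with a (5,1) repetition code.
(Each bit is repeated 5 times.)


Each bit -> 5 copies

111111111100000000001111100000000000000011111


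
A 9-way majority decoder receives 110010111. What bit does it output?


Ones: 6 out of 9
Threshold: 5

1 (6/9 voted 1)


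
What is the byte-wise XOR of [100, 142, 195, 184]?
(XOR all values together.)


XOR chain: 100 ^ 142 ^ 195 ^ 184 = 145

145


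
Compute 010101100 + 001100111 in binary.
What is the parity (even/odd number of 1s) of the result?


010101100 = 172
001100111 = 103
Sum = 275 = 100010011
1s count = 4

even parity (4 ones in 100010011)


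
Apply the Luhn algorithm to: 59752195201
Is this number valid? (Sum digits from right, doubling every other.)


Luhn sum = 39
39 mod 10 = 9

Invalid (Luhn sum mod 10 = 9)


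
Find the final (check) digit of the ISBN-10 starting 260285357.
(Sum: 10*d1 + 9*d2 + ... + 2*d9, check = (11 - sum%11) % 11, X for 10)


Weighted sum: 202
202 mod 11 = 4

Check digit: 7


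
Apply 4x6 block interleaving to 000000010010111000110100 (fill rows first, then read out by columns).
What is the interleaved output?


Matrix:
  000000
  010010
  111000
  110100
Read columns: 001101110010000101000000

001101110010000101000000


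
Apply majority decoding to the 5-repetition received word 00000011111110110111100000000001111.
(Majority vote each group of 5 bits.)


Groups: 00000, 01111, 11101, 10111, 10000, 00000, 01111
Majority votes: 0111001

0111001


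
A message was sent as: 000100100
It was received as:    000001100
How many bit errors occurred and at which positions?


XOR: 000101000

2 error(s) at position(s): 3, 5


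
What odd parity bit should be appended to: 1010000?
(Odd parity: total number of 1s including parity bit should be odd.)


Number of 1s in data: 2
Parity bit: 1

1


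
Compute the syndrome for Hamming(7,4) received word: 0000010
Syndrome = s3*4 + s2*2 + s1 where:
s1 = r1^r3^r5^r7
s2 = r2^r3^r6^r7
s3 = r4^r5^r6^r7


s1=0, s2=1, s3=1

Syndrome = 6 (error at position 6)


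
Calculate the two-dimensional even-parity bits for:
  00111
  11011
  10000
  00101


Row parities: 1010
Column parities: 01001

Row P: 1010, Col P: 01001, Corner: 0


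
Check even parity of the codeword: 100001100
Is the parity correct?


Number of 1s: 3

No, parity error (3 ones)


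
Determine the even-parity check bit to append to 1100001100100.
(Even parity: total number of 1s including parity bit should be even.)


Number of 1s in data: 5
Parity bit: 1

1


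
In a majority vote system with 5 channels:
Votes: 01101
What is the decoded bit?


Ones: 3 out of 5
Threshold: 3

1 (3/5 voted 1)


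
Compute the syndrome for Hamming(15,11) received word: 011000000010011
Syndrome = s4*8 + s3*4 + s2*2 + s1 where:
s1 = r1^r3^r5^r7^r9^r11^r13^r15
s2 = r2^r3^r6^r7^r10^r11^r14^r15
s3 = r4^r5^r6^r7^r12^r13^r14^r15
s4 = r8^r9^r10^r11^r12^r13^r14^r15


s1=1, s2=1, s3=0, s4=1

Syndrome = 11 (error at position 11)


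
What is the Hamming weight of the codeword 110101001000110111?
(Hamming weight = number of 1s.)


Counting 1s in 110101001000110111

10


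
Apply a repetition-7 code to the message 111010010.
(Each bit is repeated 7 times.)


Each bit -> 7 copies

111111111111111111111000000011111110000000000000011111110000000


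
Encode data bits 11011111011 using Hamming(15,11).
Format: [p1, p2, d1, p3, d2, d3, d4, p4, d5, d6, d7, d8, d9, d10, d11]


Parity bits: p1=0, p2=0, p3=1, p4=0

001110101111011


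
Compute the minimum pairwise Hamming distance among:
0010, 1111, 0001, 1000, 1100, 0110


Comparing all pairs, minimum distance: 1
Can detect 0 errors, correct 0 errors

1


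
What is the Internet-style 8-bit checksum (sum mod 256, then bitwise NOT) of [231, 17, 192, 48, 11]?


Sum = 499 mod 256 = 243
Complement = 12

12


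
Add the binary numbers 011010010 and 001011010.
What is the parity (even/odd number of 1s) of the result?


011010010 = 210
001011010 = 90
Sum = 300 = 100101100
1s count = 4

even parity (4 ones in 100101100)


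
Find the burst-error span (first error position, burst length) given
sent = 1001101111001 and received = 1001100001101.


XOR: 0000001110100

Burst at position 6, length 5


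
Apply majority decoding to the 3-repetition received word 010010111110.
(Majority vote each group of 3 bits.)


Groups: 010, 010, 111, 110
Majority votes: 0011

0011


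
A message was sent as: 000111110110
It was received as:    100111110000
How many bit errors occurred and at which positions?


XOR: 100000000110

3 error(s) at position(s): 0, 9, 10


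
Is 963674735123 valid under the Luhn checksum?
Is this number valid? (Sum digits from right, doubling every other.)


Luhn sum = 53
53 mod 10 = 3

Invalid (Luhn sum mod 10 = 3)


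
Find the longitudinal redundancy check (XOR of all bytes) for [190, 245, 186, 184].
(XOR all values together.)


XOR chain: 190 ^ 245 ^ 186 ^ 184 = 73

73


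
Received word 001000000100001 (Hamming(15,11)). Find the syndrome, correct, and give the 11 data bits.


Syndrome = 6: error at position 6

Data: 10100100001 (corrected bit 6)


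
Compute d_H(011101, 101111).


XOR: 110010
Count of 1s: 3

3


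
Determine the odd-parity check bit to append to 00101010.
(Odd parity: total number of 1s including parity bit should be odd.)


Number of 1s in data: 3
Parity bit: 0

0


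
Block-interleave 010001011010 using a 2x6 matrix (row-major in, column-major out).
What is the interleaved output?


Matrix:
  010001
  011010
Read columns: 001101000110

001101000110


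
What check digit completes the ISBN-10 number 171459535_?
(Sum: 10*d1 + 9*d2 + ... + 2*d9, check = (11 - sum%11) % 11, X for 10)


Weighted sum: 223
223 mod 11 = 3

Check digit: 8


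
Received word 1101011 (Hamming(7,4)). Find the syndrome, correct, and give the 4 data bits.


Syndrome = 6: error at position 6

Data: 0001 (corrected bit 6)


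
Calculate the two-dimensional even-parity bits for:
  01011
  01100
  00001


Row parities: 101
Column parities: 00110

Row P: 101, Col P: 00110, Corner: 0


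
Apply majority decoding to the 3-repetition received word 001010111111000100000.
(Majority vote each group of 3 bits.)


Groups: 001, 010, 111, 111, 000, 100, 000
Majority votes: 0011000

0011000


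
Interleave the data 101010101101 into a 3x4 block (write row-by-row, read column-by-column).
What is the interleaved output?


Matrix:
  1010
  1010
  1101
Read columns: 111001110001

111001110001


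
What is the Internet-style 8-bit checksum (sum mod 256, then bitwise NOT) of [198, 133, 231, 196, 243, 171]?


Sum = 1172 mod 256 = 148
Complement = 107

107


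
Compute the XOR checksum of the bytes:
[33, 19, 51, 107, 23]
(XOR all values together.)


XOR chain: 33 ^ 19 ^ 51 ^ 107 ^ 23 = 125

125


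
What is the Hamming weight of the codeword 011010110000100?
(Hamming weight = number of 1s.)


Counting 1s in 011010110000100

6


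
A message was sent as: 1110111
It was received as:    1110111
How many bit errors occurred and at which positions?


XOR: 0000000

0 errors (received matches sent)


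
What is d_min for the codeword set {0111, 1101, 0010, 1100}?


Comparing all pairs, minimum distance: 1
Can detect 0 errors, correct 0 errors

1


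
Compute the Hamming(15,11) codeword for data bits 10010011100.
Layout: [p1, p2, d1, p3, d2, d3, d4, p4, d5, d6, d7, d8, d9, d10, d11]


Parity bits: p1=0, p2=1, p3=1, p4=1

011100110011100


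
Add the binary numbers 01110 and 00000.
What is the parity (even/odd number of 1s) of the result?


01110 = 14
00000 = 0
Sum = 14 = 1110
1s count = 3

odd parity (3 ones in 1110)


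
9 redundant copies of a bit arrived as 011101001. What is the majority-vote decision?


Ones: 5 out of 9
Threshold: 5

1 (5/9 voted 1)


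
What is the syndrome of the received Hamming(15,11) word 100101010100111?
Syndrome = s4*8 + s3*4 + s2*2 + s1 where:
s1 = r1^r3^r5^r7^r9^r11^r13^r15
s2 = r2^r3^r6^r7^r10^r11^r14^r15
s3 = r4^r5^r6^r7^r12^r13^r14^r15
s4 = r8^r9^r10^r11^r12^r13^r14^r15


s1=1, s2=0, s3=1, s4=1

Syndrome = 13 (error at position 13)


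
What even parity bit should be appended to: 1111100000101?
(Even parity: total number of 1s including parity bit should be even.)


Number of 1s in data: 7
Parity bit: 1

1


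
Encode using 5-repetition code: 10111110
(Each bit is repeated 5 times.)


Each bit -> 5 copies

1111100000111111111111111111111111100000


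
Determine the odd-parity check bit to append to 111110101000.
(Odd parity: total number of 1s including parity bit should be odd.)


Number of 1s in data: 7
Parity bit: 0

0


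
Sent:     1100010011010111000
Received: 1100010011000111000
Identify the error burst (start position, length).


XOR: 0000000000010000000

Burst at position 11, length 1


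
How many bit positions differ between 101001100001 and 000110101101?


XOR: 101111001100
Count of 1s: 7

7


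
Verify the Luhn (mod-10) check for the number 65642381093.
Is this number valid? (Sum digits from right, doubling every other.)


Luhn sum = 51
51 mod 10 = 1

Invalid (Luhn sum mod 10 = 1)


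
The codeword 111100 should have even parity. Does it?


Number of 1s: 4

Yes, parity is correct (4 ones)


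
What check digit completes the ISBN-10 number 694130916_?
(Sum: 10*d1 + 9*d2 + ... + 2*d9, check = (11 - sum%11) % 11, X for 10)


Weighted sum: 249
249 mod 11 = 7

Check digit: 4


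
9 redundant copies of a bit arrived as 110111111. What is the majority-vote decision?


Ones: 8 out of 9
Threshold: 5

1 (8/9 voted 1)


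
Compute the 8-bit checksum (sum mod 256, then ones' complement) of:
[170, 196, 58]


Sum = 424 mod 256 = 168
Complement = 87

87


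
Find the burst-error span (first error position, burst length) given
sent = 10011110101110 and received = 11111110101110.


XOR: 01100000000000

Burst at position 1, length 2


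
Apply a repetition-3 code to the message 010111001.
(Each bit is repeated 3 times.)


Each bit -> 3 copies

000111000111111111000000111


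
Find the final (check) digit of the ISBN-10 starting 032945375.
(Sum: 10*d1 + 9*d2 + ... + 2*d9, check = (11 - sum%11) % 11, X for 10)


Weighted sum: 198
198 mod 11 = 0

Check digit: 0


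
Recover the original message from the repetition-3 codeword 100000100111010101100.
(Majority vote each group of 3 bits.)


Groups: 100, 000, 100, 111, 010, 101, 100
Majority votes: 0001010

0001010


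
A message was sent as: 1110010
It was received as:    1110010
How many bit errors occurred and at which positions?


XOR: 0000000

0 errors (received matches sent)


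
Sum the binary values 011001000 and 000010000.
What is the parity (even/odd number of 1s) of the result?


011001000 = 200
000010000 = 16
Sum = 216 = 11011000
1s count = 4

even parity (4 ones in 11011000)


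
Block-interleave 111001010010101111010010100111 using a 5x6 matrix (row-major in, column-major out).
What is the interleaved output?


Matrix:
  111001
  010010
  101111
  010010
  100111
Read columns: 101011101010100001010111110101

101011101010100001010111110101


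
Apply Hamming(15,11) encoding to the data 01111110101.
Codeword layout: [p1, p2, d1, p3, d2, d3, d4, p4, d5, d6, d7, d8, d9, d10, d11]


Parity bits: p1=0, p2=1, p3=1, p4=1

010111111110101


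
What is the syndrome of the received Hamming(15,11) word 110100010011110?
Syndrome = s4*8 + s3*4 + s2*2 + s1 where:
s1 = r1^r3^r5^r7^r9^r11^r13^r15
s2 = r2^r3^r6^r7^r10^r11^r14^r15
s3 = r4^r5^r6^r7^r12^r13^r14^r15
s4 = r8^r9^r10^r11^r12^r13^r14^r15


s1=1, s2=1, s3=0, s4=1

Syndrome = 11 (error at position 11)


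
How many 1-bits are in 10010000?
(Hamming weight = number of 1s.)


Counting 1s in 10010000

2


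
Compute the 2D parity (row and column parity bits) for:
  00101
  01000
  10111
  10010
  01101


Row parities: 01001
Column parities: 00101

Row P: 01001, Col P: 00101, Corner: 0


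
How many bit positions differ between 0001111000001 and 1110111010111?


XOR: 1111000010110
Count of 1s: 7

7


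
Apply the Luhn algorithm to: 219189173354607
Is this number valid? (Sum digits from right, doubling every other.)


Luhn sum = 73
73 mod 10 = 3

Invalid (Luhn sum mod 10 = 3)


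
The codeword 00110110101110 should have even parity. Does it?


Number of 1s: 8

Yes, parity is correct (8 ones)


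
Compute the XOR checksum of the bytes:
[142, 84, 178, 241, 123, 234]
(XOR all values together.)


XOR chain: 142 ^ 84 ^ 178 ^ 241 ^ 123 ^ 234 = 8

8


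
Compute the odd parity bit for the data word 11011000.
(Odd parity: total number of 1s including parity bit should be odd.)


Number of 1s in data: 4
Parity bit: 1

1


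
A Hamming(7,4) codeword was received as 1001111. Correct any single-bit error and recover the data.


Syndrome = 1: error at position 1

Data: 0111 (corrected bit 1)


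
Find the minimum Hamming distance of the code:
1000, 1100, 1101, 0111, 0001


Comparing all pairs, minimum distance: 1
Can detect 0 errors, correct 0 errors

1


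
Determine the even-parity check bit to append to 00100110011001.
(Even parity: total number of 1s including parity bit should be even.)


Number of 1s in data: 6
Parity bit: 0

0


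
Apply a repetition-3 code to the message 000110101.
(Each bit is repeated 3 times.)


Each bit -> 3 copies

000000000111111000111000111


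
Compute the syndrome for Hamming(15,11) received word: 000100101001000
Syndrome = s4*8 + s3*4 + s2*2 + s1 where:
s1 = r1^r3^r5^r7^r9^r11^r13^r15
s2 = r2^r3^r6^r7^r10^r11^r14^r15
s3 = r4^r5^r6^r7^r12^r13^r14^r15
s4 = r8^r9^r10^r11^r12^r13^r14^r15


s1=0, s2=1, s3=1, s4=0

Syndrome = 6 (error at position 6)


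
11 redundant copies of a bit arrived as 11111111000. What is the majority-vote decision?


Ones: 8 out of 11
Threshold: 6

1 (8/11 voted 1)


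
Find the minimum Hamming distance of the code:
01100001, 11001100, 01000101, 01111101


Comparing all pairs, minimum distance: 2
Can detect 1 errors, correct 0 errors

2


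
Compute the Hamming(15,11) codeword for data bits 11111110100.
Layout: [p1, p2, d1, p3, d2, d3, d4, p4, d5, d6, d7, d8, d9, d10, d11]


Parity bits: p1=0, p2=1, p3=0, p4=0

011011101110100


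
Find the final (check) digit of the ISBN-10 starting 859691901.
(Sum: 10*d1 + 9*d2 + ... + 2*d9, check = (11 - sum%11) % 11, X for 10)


Weighted sum: 336
336 mod 11 = 6

Check digit: 5


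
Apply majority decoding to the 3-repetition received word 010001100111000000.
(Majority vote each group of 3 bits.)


Groups: 010, 001, 100, 111, 000, 000
Majority votes: 000100

000100


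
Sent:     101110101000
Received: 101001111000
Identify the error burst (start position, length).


XOR: 000111010000

Burst at position 3, length 5


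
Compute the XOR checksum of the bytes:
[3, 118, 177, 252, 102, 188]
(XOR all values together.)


XOR chain: 3 ^ 118 ^ 177 ^ 252 ^ 102 ^ 188 = 226

226


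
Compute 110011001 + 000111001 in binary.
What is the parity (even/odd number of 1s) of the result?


110011001 = 409
000111001 = 57
Sum = 466 = 111010010
1s count = 5

odd parity (5 ones in 111010010)


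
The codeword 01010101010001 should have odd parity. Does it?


Number of 1s: 6

No, parity error (6 ones)


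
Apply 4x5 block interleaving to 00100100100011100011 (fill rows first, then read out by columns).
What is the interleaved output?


Matrix:
  00100
  10010
  00111
  00011
Read columns: 01000000101001110011

01000000101001110011


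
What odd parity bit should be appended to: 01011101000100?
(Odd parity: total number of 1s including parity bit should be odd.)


Number of 1s in data: 6
Parity bit: 1

1


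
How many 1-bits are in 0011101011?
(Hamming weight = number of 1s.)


Counting 1s in 0011101011

6


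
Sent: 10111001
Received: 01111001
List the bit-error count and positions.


XOR: 11000000

2 error(s) at position(s): 0, 1


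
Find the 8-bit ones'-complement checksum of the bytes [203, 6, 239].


Sum = 448 mod 256 = 192
Complement = 63

63


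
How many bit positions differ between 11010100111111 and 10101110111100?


XOR: 01111010000011
Count of 1s: 7

7


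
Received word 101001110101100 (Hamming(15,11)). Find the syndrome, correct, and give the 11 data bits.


Syndrome = 0: no error detected

Data: 10110101100 (no errors)


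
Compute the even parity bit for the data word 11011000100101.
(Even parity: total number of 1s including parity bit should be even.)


Number of 1s in data: 7
Parity bit: 1

1


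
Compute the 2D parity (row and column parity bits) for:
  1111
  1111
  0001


Row parities: 001
Column parities: 0001

Row P: 001, Col P: 0001, Corner: 1


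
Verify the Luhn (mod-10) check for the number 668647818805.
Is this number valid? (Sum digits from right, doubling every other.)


Luhn sum = 65
65 mod 10 = 5

Invalid (Luhn sum mod 10 = 5)


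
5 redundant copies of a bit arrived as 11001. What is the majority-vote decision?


Ones: 3 out of 5
Threshold: 3

1 (3/5 voted 1)


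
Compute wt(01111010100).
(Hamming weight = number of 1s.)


Counting 1s in 01111010100

6


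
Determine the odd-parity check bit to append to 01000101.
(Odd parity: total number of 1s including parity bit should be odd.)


Number of 1s in data: 3
Parity bit: 0

0


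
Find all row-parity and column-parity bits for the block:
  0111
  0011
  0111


Row parities: 101
Column parities: 0011

Row P: 101, Col P: 0011, Corner: 0


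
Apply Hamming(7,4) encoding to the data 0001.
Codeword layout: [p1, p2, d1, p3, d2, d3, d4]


Parity bits: p1=1, p2=1, p3=1

1101001


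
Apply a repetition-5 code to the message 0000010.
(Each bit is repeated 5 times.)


Each bit -> 5 copies

00000000000000000000000001111100000


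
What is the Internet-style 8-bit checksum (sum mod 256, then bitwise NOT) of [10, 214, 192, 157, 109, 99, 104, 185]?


Sum = 1070 mod 256 = 46
Complement = 209

209


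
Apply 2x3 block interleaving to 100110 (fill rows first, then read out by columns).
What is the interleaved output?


Matrix:
  100
  110
Read columns: 110100

110100


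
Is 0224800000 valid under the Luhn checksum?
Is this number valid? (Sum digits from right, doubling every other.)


Luhn sum = 17
17 mod 10 = 7

Invalid (Luhn sum mod 10 = 7)


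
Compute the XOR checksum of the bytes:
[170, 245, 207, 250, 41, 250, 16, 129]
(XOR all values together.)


XOR chain: 170 ^ 245 ^ 207 ^ 250 ^ 41 ^ 250 ^ 16 ^ 129 = 40

40


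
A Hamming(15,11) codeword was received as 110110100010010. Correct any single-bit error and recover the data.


Syndrome = 0: no error detected

Data: 01010010010 (no errors)


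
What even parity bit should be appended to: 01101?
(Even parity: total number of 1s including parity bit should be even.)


Number of 1s in data: 3
Parity bit: 1

1


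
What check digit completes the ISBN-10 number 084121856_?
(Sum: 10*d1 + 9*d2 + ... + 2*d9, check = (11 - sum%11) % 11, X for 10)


Weighted sum: 187
187 mod 11 = 0

Check digit: 0


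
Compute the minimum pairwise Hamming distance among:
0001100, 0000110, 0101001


Comparing all pairs, minimum distance: 2
Can detect 1 errors, correct 0 errors

2


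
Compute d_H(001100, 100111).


XOR: 101011
Count of 1s: 4

4


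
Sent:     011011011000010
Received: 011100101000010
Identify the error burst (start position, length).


XOR: 000111110000000

Burst at position 3, length 5


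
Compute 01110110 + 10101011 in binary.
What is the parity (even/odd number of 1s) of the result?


01110110 = 118
10101011 = 171
Sum = 289 = 100100001
1s count = 3

odd parity (3 ones in 100100001)


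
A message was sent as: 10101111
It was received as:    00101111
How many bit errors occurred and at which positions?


XOR: 10000000

1 error(s) at position(s): 0


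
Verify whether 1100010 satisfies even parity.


Number of 1s: 3

No, parity error (3 ones)


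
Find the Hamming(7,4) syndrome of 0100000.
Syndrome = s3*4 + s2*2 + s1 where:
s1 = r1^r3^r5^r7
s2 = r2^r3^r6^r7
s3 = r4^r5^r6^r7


s1=0, s2=1, s3=0

Syndrome = 2 (error at position 2)


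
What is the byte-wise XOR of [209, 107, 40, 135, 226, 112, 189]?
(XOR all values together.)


XOR chain: 209 ^ 107 ^ 40 ^ 135 ^ 226 ^ 112 ^ 189 = 58

58


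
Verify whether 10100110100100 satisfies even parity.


Number of 1s: 6

Yes, parity is correct (6 ones)


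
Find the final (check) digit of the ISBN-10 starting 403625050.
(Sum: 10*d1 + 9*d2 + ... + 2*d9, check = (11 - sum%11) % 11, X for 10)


Weighted sum: 158
158 mod 11 = 4

Check digit: 7


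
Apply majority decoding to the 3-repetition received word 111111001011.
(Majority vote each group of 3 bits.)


Groups: 111, 111, 001, 011
Majority votes: 1101

1101


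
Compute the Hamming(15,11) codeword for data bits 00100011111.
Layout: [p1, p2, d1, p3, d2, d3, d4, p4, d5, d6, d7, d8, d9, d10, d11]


Parity bits: p1=1, p2=0, p3=1, p4=1

100101010011111


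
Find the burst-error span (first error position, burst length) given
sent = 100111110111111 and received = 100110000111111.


XOR: 000001110000000

Burst at position 5, length 3


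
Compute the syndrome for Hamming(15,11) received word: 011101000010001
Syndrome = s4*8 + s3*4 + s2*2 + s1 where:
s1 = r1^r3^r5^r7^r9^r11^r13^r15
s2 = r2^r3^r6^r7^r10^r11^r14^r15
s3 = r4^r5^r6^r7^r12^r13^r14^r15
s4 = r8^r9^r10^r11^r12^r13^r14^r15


s1=1, s2=1, s3=1, s4=0

Syndrome = 7 (error at position 7)


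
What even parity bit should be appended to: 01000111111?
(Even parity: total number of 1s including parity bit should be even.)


Number of 1s in data: 7
Parity bit: 1

1


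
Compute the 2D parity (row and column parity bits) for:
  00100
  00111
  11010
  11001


Row parities: 1111
Column parities: 00000

Row P: 1111, Col P: 00000, Corner: 0


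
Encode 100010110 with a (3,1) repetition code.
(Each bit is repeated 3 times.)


Each bit -> 3 copies

111000000000111000111111000


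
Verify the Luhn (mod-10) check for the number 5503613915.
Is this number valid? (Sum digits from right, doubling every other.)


Luhn sum = 35
35 mod 10 = 5

Invalid (Luhn sum mod 10 = 5)


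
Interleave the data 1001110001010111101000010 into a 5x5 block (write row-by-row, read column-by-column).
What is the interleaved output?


Matrix:
  10011
  10001
  01011
  11010
  00010
Read columns: 1101000110000001011111100

1101000110000001011111100


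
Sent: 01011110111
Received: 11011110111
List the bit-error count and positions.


XOR: 10000000000

1 error(s) at position(s): 0


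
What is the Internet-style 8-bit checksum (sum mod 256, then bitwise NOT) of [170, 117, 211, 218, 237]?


Sum = 953 mod 256 = 185
Complement = 70

70


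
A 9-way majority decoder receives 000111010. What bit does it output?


Ones: 4 out of 9
Threshold: 5

0 (4/9 voted 1)


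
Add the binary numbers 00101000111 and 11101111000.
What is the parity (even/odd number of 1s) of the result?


00101000111 = 327
11101111000 = 1912
Sum = 2239 = 100010111111
1s count = 8

even parity (8 ones in 100010111111)


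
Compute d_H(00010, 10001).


XOR: 10011
Count of 1s: 3

3


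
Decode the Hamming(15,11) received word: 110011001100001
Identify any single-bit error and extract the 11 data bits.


Syndrome = 12: error at position 12

Data: 01101101001 (corrected bit 12)


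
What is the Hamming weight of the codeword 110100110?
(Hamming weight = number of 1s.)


Counting 1s in 110100110

5


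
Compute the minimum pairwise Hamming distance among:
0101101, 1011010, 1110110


Comparing all pairs, minimum distance: 3
Can detect 2 errors, correct 1 errors

3


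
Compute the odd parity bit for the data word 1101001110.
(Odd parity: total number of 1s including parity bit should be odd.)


Number of 1s in data: 6
Parity bit: 1

1


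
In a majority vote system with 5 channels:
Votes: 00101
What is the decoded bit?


Ones: 2 out of 5
Threshold: 3

0 (2/5 voted 1)


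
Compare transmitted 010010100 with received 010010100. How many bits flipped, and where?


XOR: 000000000

0 errors (received matches sent)


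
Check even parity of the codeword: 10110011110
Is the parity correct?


Number of 1s: 7

No, parity error (7 ones)


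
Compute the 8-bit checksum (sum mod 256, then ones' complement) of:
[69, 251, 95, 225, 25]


Sum = 665 mod 256 = 153
Complement = 102

102


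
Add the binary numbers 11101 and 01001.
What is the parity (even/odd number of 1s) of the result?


11101 = 29
01001 = 9
Sum = 38 = 100110
1s count = 3

odd parity (3 ones in 100110)


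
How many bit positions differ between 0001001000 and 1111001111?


XOR: 1110000111
Count of 1s: 6

6


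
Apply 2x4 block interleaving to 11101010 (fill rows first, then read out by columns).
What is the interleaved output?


Matrix:
  1110
  1010
Read columns: 11101100

11101100


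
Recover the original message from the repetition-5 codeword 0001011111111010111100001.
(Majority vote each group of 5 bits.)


Groups: 00010, 11111, 11101, 01111, 00001
Majority votes: 01110

01110


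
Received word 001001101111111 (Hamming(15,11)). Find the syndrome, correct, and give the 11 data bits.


Syndrome = 10: error at position 10

Data: 10111011111 (corrected bit 10)


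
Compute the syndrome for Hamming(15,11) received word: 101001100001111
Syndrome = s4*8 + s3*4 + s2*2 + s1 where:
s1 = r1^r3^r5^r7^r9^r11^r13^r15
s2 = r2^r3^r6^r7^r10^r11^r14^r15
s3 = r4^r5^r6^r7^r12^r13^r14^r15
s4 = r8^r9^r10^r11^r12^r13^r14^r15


s1=1, s2=1, s3=0, s4=0

Syndrome = 3 (error at position 3)


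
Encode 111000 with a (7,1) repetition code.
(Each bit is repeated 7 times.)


Each bit -> 7 copies

111111111111111111111000000000000000000000


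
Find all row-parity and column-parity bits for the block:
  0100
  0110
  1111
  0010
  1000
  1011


Row parities: 100111
Column parities: 1100

Row P: 100111, Col P: 1100, Corner: 0


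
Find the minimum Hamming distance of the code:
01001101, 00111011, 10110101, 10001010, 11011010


Comparing all pairs, minimum distance: 2
Can detect 1 errors, correct 0 errors

2


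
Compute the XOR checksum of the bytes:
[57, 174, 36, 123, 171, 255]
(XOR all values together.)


XOR chain: 57 ^ 174 ^ 36 ^ 123 ^ 171 ^ 255 = 156

156


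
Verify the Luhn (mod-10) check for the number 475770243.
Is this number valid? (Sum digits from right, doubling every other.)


Luhn sum = 39
39 mod 10 = 9

Invalid (Luhn sum mod 10 = 9)


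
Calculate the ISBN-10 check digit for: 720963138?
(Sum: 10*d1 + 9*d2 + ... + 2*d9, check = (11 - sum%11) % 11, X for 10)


Weighted sum: 231
231 mod 11 = 0

Check digit: 0


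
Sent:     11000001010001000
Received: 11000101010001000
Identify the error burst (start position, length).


XOR: 00000100000000000

Burst at position 5, length 1


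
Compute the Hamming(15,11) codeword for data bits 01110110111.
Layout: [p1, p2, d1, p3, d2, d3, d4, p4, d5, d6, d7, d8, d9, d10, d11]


Parity bits: p1=1, p2=0, p3=0, p4=1

100011110110111


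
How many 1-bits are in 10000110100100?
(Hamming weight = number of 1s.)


Counting 1s in 10000110100100

5


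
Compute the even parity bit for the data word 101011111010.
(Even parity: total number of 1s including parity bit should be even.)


Number of 1s in data: 8
Parity bit: 0

0


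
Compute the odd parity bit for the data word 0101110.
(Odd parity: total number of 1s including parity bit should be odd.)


Number of 1s in data: 4
Parity bit: 1

1


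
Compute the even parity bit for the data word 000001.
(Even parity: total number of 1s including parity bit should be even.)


Number of 1s in data: 1
Parity bit: 1

1


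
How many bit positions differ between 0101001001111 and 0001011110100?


XOR: 0100010111011
Count of 1s: 7

7


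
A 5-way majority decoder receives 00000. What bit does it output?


Ones: 0 out of 5
Threshold: 3

0 (0/5 voted 1)


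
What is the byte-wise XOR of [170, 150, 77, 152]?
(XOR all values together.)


XOR chain: 170 ^ 150 ^ 77 ^ 152 = 233

233


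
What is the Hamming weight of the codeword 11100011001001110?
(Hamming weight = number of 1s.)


Counting 1s in 11100011001001110

9


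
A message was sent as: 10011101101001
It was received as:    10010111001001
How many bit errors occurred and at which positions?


XOR: 00001010100000

3 error(s) at position(s): 4, 6, 8


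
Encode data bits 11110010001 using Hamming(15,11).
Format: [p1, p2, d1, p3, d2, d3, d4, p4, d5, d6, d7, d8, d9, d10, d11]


Parity bits: p1=1, p2=1, p3=0, p4=0

111011100010001


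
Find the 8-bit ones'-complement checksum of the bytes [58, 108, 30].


Sum = 196 mod 256 = 196
Complement = 59

59


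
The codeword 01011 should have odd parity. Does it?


Number of 1s: 3

Yes, parity is correct (3 ones)


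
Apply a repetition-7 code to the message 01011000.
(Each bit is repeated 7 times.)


Each bit -> 7 copies

00000001111111000000011111111111111000000000000000000000


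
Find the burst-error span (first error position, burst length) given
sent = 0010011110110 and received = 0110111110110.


XOR: 0100100000000

Burst at position 1, length 4


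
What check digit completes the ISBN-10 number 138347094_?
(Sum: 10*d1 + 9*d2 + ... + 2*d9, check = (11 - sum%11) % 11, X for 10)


Weighted sum: 216
216 mod 11 = 7

Check digit: 4


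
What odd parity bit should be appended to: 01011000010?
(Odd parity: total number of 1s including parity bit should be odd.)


Number of 1s in data: 4
Parity bit: 1

1


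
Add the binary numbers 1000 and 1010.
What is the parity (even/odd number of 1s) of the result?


1000 = 8
1010 = 10
Sum = 18 = 10010
1s count = 2

even parity (2 ones in 10010)


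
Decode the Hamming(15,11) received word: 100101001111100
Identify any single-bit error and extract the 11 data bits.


Syndrome = 10: error at position 10

Data: 00101011100 (corrected bit 10)


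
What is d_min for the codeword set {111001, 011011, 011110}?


Comparing all pairs, minimum distance: 2
Can detect 1 errors, correct 0 errors

2
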